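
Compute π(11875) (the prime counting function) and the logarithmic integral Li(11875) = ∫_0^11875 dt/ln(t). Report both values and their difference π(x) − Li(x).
π(11875) = 1423;  Li(11875) ≈ 1447.78;  π(x) − Li(x) ≈ -24.78.

Direct count of primes ≤ 11875 gives π(11875) = 1423. Numerical evaluation of the logarithmic integral gives Li(11875) ≈ 1447.78. The difference π(x) − Li(x) ≈ -24.78 is typically negative for small/moderate x (Li(x) overestimates), though Littlewood's theorem shows this sign changes infinitely often.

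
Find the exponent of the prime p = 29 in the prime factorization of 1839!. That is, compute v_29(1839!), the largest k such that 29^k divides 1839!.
v_29(1839!) = 65

Legendre's formula: v_p(n!) = Σ_{k ≥ 1} ⌊n / p^k⌋. For p = 29, n = 1839, the terms are:
  ⌊1839/29^1⌋ = ⌊1839/29⌋ = 63
  ⌊1839/29^2⌋ = ⌊1839/841⌋ = 2
(the next term ⌊1839/29^3⌋ = 0, terminating the sum). Summing: v_29(1839!) = 63 + 2 = 65.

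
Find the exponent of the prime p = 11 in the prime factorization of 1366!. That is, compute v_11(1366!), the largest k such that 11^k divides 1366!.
v_11(1366!) = 136

Legendre's formula: v_p(n!) = Σ_{k ≥ 1} ⌊n / p^k⌋. For p = 11, n = 1366, the terms are:
  ⌊1366/11^1⌋ = ⌊1366/11⌋ = 124
  ⌊1366/11^2⌋ = ⌊1366/121⌋ = 11
  ⌊1366/11^3⌋ = ⌊1366/1331⌋ = 1
(the next term ⌊1366/11^4⌋ = 0, terminating the sum). Summing: v_11(1366!) = 124 + 11 + 1 = 136.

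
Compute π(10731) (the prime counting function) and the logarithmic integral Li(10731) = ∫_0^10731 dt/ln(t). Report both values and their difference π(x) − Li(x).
π(10731) = 1308;  Li(10731) ≈ 1325.20;  π(x) − Li(x) ≈ -17.20.

Direct count of primes ≤ 10731 gives π(10731) = 1308. Numerical evaluation of the logarithmic integral gives Li(10731) ≈ 1325.20. The difference π(x) − Li(x) ≈ -17.20 is typically negative for small/moderate x (Li(x) overestimates), though Littlewood's theorem shows this sign changes infinitely often.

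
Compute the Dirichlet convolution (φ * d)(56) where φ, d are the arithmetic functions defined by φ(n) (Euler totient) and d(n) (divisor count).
(φ * d)(56) = 120

Divisors of 56: [1, 2, 4, 7, 8, 14, 28, 56]. For each d | 56:
  d = 1: φ(1) · d(56/1) = 1 · 8 = 8
  d = 2: φ(2) · d(56/2) = 1 · 6 = 6
  d = 4: φ(4) · d(56/4) = 2 · 4 = 8
  d = 7: φ(7) · d(56/7) = 6 · 4 = 24
  d = 8: φ(8) · d(56/8) = 4 · 2 = 8
  d = 14: φ(14) · d(56/14) = 6 · 3 = 18
  d = 28: φ(28) · d(56/28) = 12 · 2 = 24
  d = 56: φ(56) · d(56/56) = 24 · 1 = 24
Summing: (φ * d)(56) = 8 + 6 + 8 + 24 + 8 + 18 + 24 + 24 = 120.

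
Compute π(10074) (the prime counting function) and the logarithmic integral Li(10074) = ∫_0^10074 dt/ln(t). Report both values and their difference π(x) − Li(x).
π(10074) = 1236;  Li(10074) ≈ 1254.17;  π(x) − Li(x) ≈ -18.17.

Direct count of primes ≤ 10074 gives π(10074) = 1236. Numerical evaluation of the logarithmic integral gives Li(10074) ≈ 1254.17. The difference π(x) − Li(x) ≈ -18.17 is typically negative for small/moderate x (Li(x) overestimates), though Littlewood's theorem shows this sign changes infinitely often.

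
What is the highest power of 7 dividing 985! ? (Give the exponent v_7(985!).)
v_7(985!) = 162

Legendre's formula: v_p(n!) = Σ_{k ≥ 1} ⌊n / p^k⌋. For p = 7, n = 985, the terms are:
  ⌊985/7^1⌋ = ⌊985/7⌋ = 140
  ⌊985/7^2⌋ = ⌊985/49⌋ = 20
  ⌊985/7^3⌋ = ⌊985/343⌋ = 2
(the next term ⌊985/7^4⌋ = 0, terminating the sum). Summing: v_7(985!) = 140 + 20 + 2 = 162.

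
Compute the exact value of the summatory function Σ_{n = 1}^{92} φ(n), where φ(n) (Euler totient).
Σ_{n ≤ 92} φ(n) = 2596

Compute φ(n) for each 1 ≤ n ≤ 92: φ(1) = 1, φ(2) = 1, φ(3) = 2, φ(4) = 2, φ(5) = 4, φ(6) = 2, φ(7) = 6, φ(8) = 4, φ(9) = 6, φ(10) = 4, φ(11) = 10, φ(12) = 4, φ(13) = 12, φ(14) = 6, φ(15) = 8, φ(16) = 8, φ(17) = 16, φ(18) = 6, φ(19) = 18, φ(20) = 8, φ(21) = 12, φ(22) = 10, φ(23) = 22, φ(24) = 8, φ(25) = 20, φ(26) = 12, φ(27) = 18, φ(28) = 12, φ(29) = 28, φ(30) = 8, φ(31) = 30, φ(32) = 16, φ(33) = 20, φ(34) = 16, φ(35) = 24, φ(36) = 12, φ(37) = 36, φ(38) = 18, φ(39) = 24, φ(40) = 16, φ(41) = 40, φ(42) = 12, φ(43) = 42, φ(44) = 20, φ(45) = 24, φ(46) = 22, φ(47) = 46, φ(48) = 16, φ(49) = 42, φ(50) = 20, φ(51) = 32, φ(52) = 24, φ(53) = 52, φ(54) = 18, φ(55) = 40, φ(56) = 24, φ(57) = 36, φ(58) = 28, φ(59) = 58, φ(60) = 16, φ(61) = 60, φ(62) = 30, φ(63) = 36, φ(64) = 32, φ(65) = 48, φ(66) = 20, φ(67) = 66, φ(68) = 32, φ(69) = 44, φ(70) = 24, φ(71) = 70, φ(72) = 24, φ(73) = 72, φ(74) = 36, φ(75) = 40, φ(76) = 36, φ(77) = 60, φ(78) = 24, φ(79) = 78, φ(80) = 32, φ(81) = 54, φ(82) = 40, φ(83) = 82, φ(84) = 24, φ(85) = 64, φ(86) = 42, φ(87) = 56, φ(88) = 40, φ(89) = 88, φ(90) = 24, φ(91) = 72, φ(92) = 44. Summing all 92 values: 2596. (Average order: Σ_{n ≤ x} φ(n) ~ (3/π²) x². For x = 92, (3/π²)·92² ≈ 2572.75.)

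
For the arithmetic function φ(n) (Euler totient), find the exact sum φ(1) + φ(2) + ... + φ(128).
Σ_{n ≤ 128} φ(n) = 5022

Compute φ(n) for each 1 ≤ n ≤ 128: φ(1) = 1, φ(2) = 1, φ(3) = 2, φ(4) = 2, φ(5) = 4, φ(6) = 2, φ(7) = 6, φ(8) = 4, φ(9) = 6, φ(10) = 4, φ(11) = 10, φ(12) = 4, φ(13) = 12, φ(14) = 6, φ(15) = 8, φ(16) = 8, φ(17) = 16, φ(18) = 6, φ(19) = 18, φ(20) = 8, φ(21) = 12, φ(22) = 10, φ(23) = 22, φ(24) = 8, φ(25) = 20, φ(26) = 12, φ(27) = 18, φ(28) = 12, φ(29) = 28, φ(30) = 8, φ(31) = 30, φ(32) = 16, φ(33) = 20, φ(34) = 16, φ(35) = 24, φ(36) = 12, φ(37) = 36, φ(38) = 18, φ(39) = 24, φ(40) = 16, φ(41) = 40, φ(42) = 12, φ(43) = 42, φ(44) = 20, φ(45) = 24, φ(46) = 22, φ(47) = 46, φ(48) = 16, φ(49) = 42, φ(50) = 20, φ(51) = 32, φ(52) = 24, φ(53) = 52, φ(54) = 18, φ(55) = 40, φ(56) = 24, φ(57) = 36, φ(58) = 28, φ(59) = 58, φ(60) = 16, φ(61) = 60, φ(62) = 30, φ(63) = 36, φ(64) = 32, φ(65) = 48, φ(66) = 20, φ(67) = 66, φ(68) = 32, φ(69) = 44, φ(70) = 24, φ(71) = 70, φ(72) = 24, φ(73) = 72, φ(74) = 36, φ(75) = 40, φ(76) = 36, φ(77) = 60, φ(78) = 24, φ(79) = 78, φ(80) = 32, φ(81) = 54, φ(82) = 40, φ(83) = 82, φ(84) = 24, φ(85) = 64, φ(86) = 42, φ(87) = 56, φ(88) = 40, φ(89) = 88, φ(90) = 24, φ(91) = 72, φ(92) = 44, φ(93) = 60, φ(94) = 46, φ(95) = 72, φ(96) = 32, φ(97) = 96, φ(98) = 42, φ(99) = 60, φ(100) = 40, φ(101) = 100, φ(102) = 32, φ(103) = 102, φ(104) = 48, φ(105) = 48, φ(106) = 52, φ(107) = 106, φ(108) = 36, φ(109) = 108, φ(110) = 40, φ(111) = 72, φ(112) = 48, φ(113) = 112, φ(114) = 36, φ(115) = 88, φ(116) = 56, φ(117) = 72, φ(118) = 58, φ(119) = 96, φ(120) = 32, φ(121) = 110, φ(122) = 60, φ(123) = 80, φ(124) = 60, φ(125) = 100, φ(126) = 36, φ(127) = 126, φ(128) = 64. Summing all 128 values: 5022. (Average order: Σ_{n ≤ x} φ(n) ~ (3/π²) x². For x = 128, (3/π²)·128² ≈ 4980.14.)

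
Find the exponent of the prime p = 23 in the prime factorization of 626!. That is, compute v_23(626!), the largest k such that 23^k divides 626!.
v_23(626!) = 28

Legendre's formula: v_p(n!) = Σ_{k ≥ 1} ⌊n / p^k⌋. For p = 23, n = 626, the terms are:
  ⌊626/23^1⌋ = ⌊626/23⌋ = 27
  ⌊626/23^2⌋ = ⌊626/529⌋ = 1
(the next term ⌊626/23^3⌋ = 0, terminating the sum). Summing: v_23(626!) = 27 + 1 = 28.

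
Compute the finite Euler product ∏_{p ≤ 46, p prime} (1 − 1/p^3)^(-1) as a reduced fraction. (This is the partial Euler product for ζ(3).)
∏ = 11622300127850926153432227486340003/9669167824002218213355442162630656

The primes p ≤ 46 are [2, 3, 5, 7, 11, 13, 17, 19, 23, 29, 31, 37, 41, 43]. For each prime, (1 − 1/p^3)^(-1) = p^3 / (p^3 − 1). The product is (1 − 1/2^3)^(-1), (1 − 1/3^3)^(-1), (1 − 1/5^3)^(-1), (1 − 1/7^3)^(-1), (1 − 1/11^3)^(-1), (1 − 1/13^3)^(-1), (1 − 1/17^3)^(-1), (1 − 1/19^3)^(-1), (1 − 1/23^3)^(-1), (1 − 1/29^3)^(-1), (1 − 1/31^3)^(-1), (1 − 1/37^3)^(-1), (1 − 1/41^3)^(-1), (1 − 1/43^3)^(-1) = ∏ p^3 / (p^3 − 1) = 11622300127850926153432227486340003/9669167824002218213355442162630656.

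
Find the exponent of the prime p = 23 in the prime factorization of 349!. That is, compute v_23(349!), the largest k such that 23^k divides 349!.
v_23(349!) = 15

Legendre's formula: v_p(n!) = Σ_{k ≥ 1} ⌊n / p^k⌋. For p = 23, n = 349, the terms are:
  ⌊349/23^1⌋ = ⌊349/23⌋ = 15
(the next term ⌊349/23^2⌋ = 0, terminating the sum). Summing: v_23(349!) = 15 = 15.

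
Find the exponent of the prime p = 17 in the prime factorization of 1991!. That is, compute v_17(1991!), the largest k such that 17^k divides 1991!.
v_17(1991!) = 123

Legendre's formula: v_p(n!) = Σ_{k ≥ 1} ⌊n / p^k⌋. For p = 17, n = 1991, the terms are:
  ⌊1991/17^1⌋ = ⌊1991/17⌋ = 117
  ⌊1991/17^2⌋ = ⌊1991/289⌋ = 6
(the next term ⌊1991/17^3⌋ = 0, terminating the sum). Summing: v_17(1991!) = 117 + 6 = 123.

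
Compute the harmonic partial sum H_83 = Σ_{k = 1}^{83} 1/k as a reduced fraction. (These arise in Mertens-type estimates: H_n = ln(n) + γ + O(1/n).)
H_83 = 3672441655127796364812512959533039359/734184632222154704090370027645633600

Direct summation: H_83 = 1 + 1/2 + ... + 1/83. The least common denominator is lcm(1, ..., 83) = 8076030954443701744994070304101969600; over this denominator the numerator is 8076030954443701744994070304101969600 + 4038015477221850872497035152050984800 + 2692010318147900581664690101367323200 + 2019007738610925436248517576025492400 + 1615206190888740348998814060820393920 + 1346005159073950290832345050683661600 + 1153718707777671677856295757728852800 + 1009503869305462718124258788012746200 + 897336772715966860554896700455774400 + 807603095444370174499407030410196960 + 734184632222154704090370027645633600 + 673002579536975145416172525341830800 + 621233150341823211153390023392459200 + 576859353888835838928147878864426400 + 538402063629580116332938020273464640 + 504751934652731359062129394006373100 + 475060644379041279117298253182468800 + 448668386357983430277448350227887200 + 425054260760194828683898437057998400 + 403801547722185087249703515205098480 + 384572902592557225952098585909617600 + 367092316111077352045185013822816800 + 351131780627987032391046534960955200 + 336501289768487572708086262670915400 + 323041238177748069799762812164078784 + 310616575170911605576695011696229600 + 299112257571988953518298900151924800 + 288429676944417919464073939432213200 + 278483826015300060172209320831102400 + 269201031814790058166469010136732320 + 260517127562700056290131300132321600 + 252375967326365679531064697003186550 + 244728210740718234696790009215211200 + 237530322189520639558649126591234400 + 230743741555534335571259151545770560 + 224334193178991715138724175113943600 + 218271106876856803918758656867620800 + 212527130380097414341949218528999200 + 207077716780607737051130007797486400 + 201900773861092543624851757602549240 + 196976364742529310853513909856145600 + 192286451296278612976049292954808800 + 187814673359155854534745821025627200 + 183546158055538676022592506911408400 + 179467354543193372110979340091154880 + 175565890313993516195523267480477600 + 171830445839227696702001495831956800 + 168250644884243786354043131335457700 + 164816958253953096836613679675550400 + 161520619088874034899881406082039392 + 158353548126347093039099417727489600 + 155308287585455802788347505848114800 + 152377942536673617830076798190603200 + 149556128785994476759149450075962400 + 146836926444430940818074005529126720 + 144214838472208959732036969716106600 + 141684753586731609561299479019332800 + 139241913007650030086104660415551200 + 136881880583791554999899496679694400 + 134600515907395029083234505068366160 + 132393950072847569590066726296753600 + 130258563781350028145065650066160800 + 128190967530852408650699528636539200 + 126187983663182839765532348501593275 + 124246630068364642230678004678491840 + 122364105370359117348395004607605600 + 120537775439458234999911497076148800 + 118765161094760319779324563295617200 + 117043926875995677463682178320318400 + 115371870777767167785629575772885280 + 113746914851319742887240426818337600 + 112167096589495857569362087556971800 + 110630561019776736232795483617835200 + 109135553438428401959379328433810400 + 107680412725916023266587604054692928 + 106263565190048707170974609264499600 + 104883518888879243441481432520804800 + 103538858390303868525565003898743200 + 102228239929667110696127472203822400 + 100950386930546271812425878801274620 + 99704085857329651172766300050641600 + 98488182371264655426756954928072800 + 97301577764381948734868316916891200 = 40396858206405760012937642554863432949, so H_83 = 40396858206405760012937642554863432949/8076030954443701744994070304101969600; reducing by gcd(40396858206405760012937642554863432949, 8076030954443701744994070304101969600) = 11 gives 3672441655127796364812512959533039359/734184632222154704090370027645633600 ≈ 5.00207. (The PNT-adjacent estimate ln(83) + γ ≈ 4.99606 matches within O(1/n).)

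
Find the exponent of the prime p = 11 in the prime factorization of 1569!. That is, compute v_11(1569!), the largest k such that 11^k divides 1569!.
v_11(1569!) = 155

Legendre's formula: v_p(n!) = Σ_{k ≥ 1} ⌊n / p^k⌋. For p = 11, n = 1569, the terms are:
  ⌊1569/11^1⌋ = ⌊1569/11⌋ = 142
  ⌊1569/11^2⌋ = ⌊1569/121⌋ = 12
  ⌊1569/11^3⌋ = ⌊1569/1331⌋ = 1
(the next term ⌊1569/11^4⌋ = 0, terminating the sum). Summing: v_11(1569!) = 142 + 12 + 1 = 155.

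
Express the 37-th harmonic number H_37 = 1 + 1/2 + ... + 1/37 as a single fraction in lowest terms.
H_37 = 2040798836801833/485721041551200

Direct summation: H_37 = 1 + 1/2 + ... + 1/37. The least common denominator is lcm(1, ..., 37) = 5342931457063200; over this denominator the numerator is 5342931457063200 + 2671465728531600 + 1780977152354400 + 1335732864265800 + 1068586291412640 + 890488576177200 + 763275922437600 + 667866432132900 + 593659050784800 + 534293145706320 + 485721041551200 + 445244288088600 + 410994727466400 + 381637961218800 + 356195430470880 + 333933216066450 + 314290085709600 + 296829525392400 + 281206918792800 + 267146572853160 + 254425307479200 + 242860520775600 + 232301367698400 + 222622144044300 + 213717258282528 + 205497363733200 + 197886350261600 + 190818980609400 + 184239015760800 + 178097715235440 + 172352627647200 + 166966608033225 + 161907013850400 + 157145042854800 + 152655184487520 + 148414762696200 + 144403552893600 = 22448787204820163, so H_37 = 22448787204820163/5342931457063200; reducing by gcd(22448787204820163, 5342931457063200) = 11 gives 2040798836801833/485721041551200 ≈ 4.20159. (The PNT-adjacent estimate ln(37) + γ ≈ 4.18813 matches within O(1/n).)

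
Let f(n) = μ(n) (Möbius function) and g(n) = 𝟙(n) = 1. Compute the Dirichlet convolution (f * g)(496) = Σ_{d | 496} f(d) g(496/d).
(μ * 𝟙)(496) = 0

Divisors of 496: [1, 2, 4, 8, 16, 31, 62, 124, 248, 496]. For each d | 496:
  d = 1: μ(1) · 𝟙(496/1) = 1 · 1 = 1
  d = 2: μ(2) · 𝟙(496/2) = -1 · 1 = -1
  d = 4: μ(4) · 𝟙(496/4) = 0 · 1 = 0
  d = 8: μ(8) · 𝟙(496/8) = 0 · 1 = 0
  d = 16: μ(16) · 𝟙(496/16) = 0 · 1 = 0
  d = 31: μ(31) · 𝟙(496/31) = -1 · 1 = -1
  d = 62: μ(62) · 𝟙(496/62) = 1 · 1 = 1
  d = 124: μ(124) · 𝟙(496/124) = 0 · 1 = 0
  d = 248: μ(248) · 𝟙(496/248) = 0 · 1 = 0
  d = 496: μ(496) · 𝟙(496/496) = 0 · 1 = 0
Summing: (μ * 𝟙)(496) = 1 + -1 + 0 + 0 + 0 + -1 + 1 + 0 + 0 + 0 = 0.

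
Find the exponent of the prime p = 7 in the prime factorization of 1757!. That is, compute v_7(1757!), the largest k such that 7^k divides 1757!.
v_7(1757!) = 291

Legendre's formula: v_p(n!) = Σ_{k ≥ 1} ⌊n / p^k⌋. For p = 7, n = 1757, the terms are:
  ⌊1757/7^1⌋ = ⌊1757/7⌋ = 251
  ⌊1757/7^2⌋ = ⌊1757/49⌋ = 35
  ⌊1757/7^3⌋ = ⌊1757/343⌋ = 5
(the next term ⌊1757/7^4⌋ = 0, terminating the sum). Summing: v_7(1757!) = 251 + 35 + 5 = 291.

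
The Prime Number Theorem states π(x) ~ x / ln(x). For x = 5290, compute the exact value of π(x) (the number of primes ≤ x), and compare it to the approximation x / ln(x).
π(5290) = 701;  x/ln(x) ≈ 617.01;  relative error ≈ 11.98%.

Directly count primes up to 5290: π(5290) = 701. The PNT approximation gives 5290/ln(5290) ≈ 5290/8.57357 ≈ 617.01. Relative error (π(x) − x/ln(x)) / π(x) ≈ 11.98%; the approximation is known to undercount slightly (Li(x) is a better estimate).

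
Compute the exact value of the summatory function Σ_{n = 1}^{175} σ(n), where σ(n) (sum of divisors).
Σ_{n ≤ 175} σ(n) = 25212

Compute σ(n) for each 1 ≤ n ≤ 175: σ(1) = 1, σ(2) = 3, σ(3) = 4, σ(4) = 7, σ(5) = 6, σ(6) = 12, σ(7) = 8, σ(8) = 15, σ(9) = 13, σ(10) = 18, σ(11) = 12, σ(12) = 28, σ(13) = 14, σ(14) = 24, σ(15) = 24, σ(16) = 31, σ(17) = 18, σ(18) = 39, σ(19) = 20, σ(20) = 42, σ(21) = 32, σ(22) = 36, σ(23) = 24, σ(24) = 60, σ(25) = 31, σ(26) = 42, σ(27) = 40, σ(28) = 56, σ(29) = 30, σ(30) = 72, σ(31) = 32, σ(32) = 63, σ(33) = 48, σ(34) = 54, σ(35) = 48, σ(36) = 91, σ(37) = 38, σ(38) = 60, σ(39) = 56, σ(40) = 90, σ(41) = 42, σ(42) = 96, σ(43) = 44, σ(44) = 84, σ(45) = 78, σ(46) = 72, σ(47) = 48, σ(48) = 124, σ(49) = 57, σ(50) = 93, σ(51) = 72, σ(52) = 98, σ(53) = 54, σ(54) = 120, σ(55) = 72, σ(56) = 120, σ(57) = 80, σ(58) = 90, σ(59) = 60, σ(60) = 168, σ(61) = 62, σ(62) = 96, σ(63) = 104, σ(64) = 127, σ(65) = 84, σ(66) = 144, σ(67) = 68, σ(68) = 126, σ(69) = 96, σ(70) = 144, σ(71) = 72, σ(72) = 195, σ(73) = 74, σ(74) = 114, σ(75) = 124, σ(76) = 140, σ(77) = 96, σ(78) = 168, σ(79) = 80, σ(80) = 186, σ(81) = 121, σ(82) = 126, σ(83) = 84, σ(84) = 224, σ(85) = 108, σ(86) = 132, σ(87) = 120, σ(88) = 180, σ(89) = 90, σ(90) = 234, σ(91) = 112, σ(92) = 168, σ(93) = 128, σ(94) = 144, σ(95) = 120, σ(96) = 252, σ(97) = 98, σ(98) = 171, σ(99) = 156, σ(100) = 217, σ(101) = 102, σ(102) = 216, σ(103) = 104, σ(104) = 210, σ(105) = 192, σ(106) = 162, σ(107) = 108, σ(108) = 280, σ(109) = 110, σ(110) = 216, σ(111) = 152, σ(112) = 248, σ(113) = 114, σ(114) = 240, σ(115) = 144, σ(116) = 210, σ(117) = 182, σ(118) = 180, σ(119) = 144, σ(120) = 360, σ(121) = 133, σ(122) = 186, σ(123) = 168, σ(124) = 224, σ(125) = 156, σ(126) = 312, σ(127) = 128, σ(128) = 255, σ(129) = 176, σ(130) = 252, σ(131) = 132, σ(132) = 336, σ(133) = 160, σ(134) = 204, σ(135) = 240, σ(136) = 270, σ(137) = 138, σ(138) = 288, σ(139) = 140, σ(140) = 336, σ(141) = 192, σ(142) = 216, σ(143) = 168, σ(144) = 403, σ(145) = 180, σ(146) = 222, σ(147) = 228, σ(148) = 266, σ(149) = 150, σ(150) = 372, σ(151) = 152, σ(152) = 300, σ(153) = 234, σ(154) = 288, σ(155) = 192, σ(156) = 392, σ(157) = 158, σ(158) = 240, σ(159) = 216, σ(160) = 378, σ(161) = 192, σ(162) = 363, σ(163) = 164, σ(164) = 294, σ(165) = 288, σ(166) = 252, σ(167) = 168, σ(168) = 480, σ(169) = 183, σ(170) = 324, σ(171) = 260, σ(172) = 308, σ(173) = 174, σ(174) = 360, σ(175) = 248. Summing all 175 values: 25212. (Average order: Σ_{n ≤ x} σ(n) ~ (π²/12) x². For x = 175, (π²/12)·175² ≈ 25188.05.)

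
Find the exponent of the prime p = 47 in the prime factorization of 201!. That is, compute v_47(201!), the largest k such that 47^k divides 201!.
v_47(201!) = 4

Legendre's formula: v_p(n!) = Σ_{k ≥ 1} ⌊n / p^k⌋. For p = 47, n = 201, the terms are:
  ⌊201/47^1⌋ = ⌊201/47⌋ = 4
(the next term ⌊201/47^2⌋ = 0, terminating the sum). Summing: v_47(201!) = 4 = 4.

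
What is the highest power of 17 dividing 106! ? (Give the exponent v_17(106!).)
v_17(106!) = 6

Legendre's formula: v_p(n!) = Σ_{k ≥ 1} ⌊n / p^k⌋. For p = 17, n = 106, the terms are:
  ⌊106/17^1⌋ = ⌊106/17⌋ = 6
(the next term ⌊106/17^2⌋ = 0, terminating the sum). Summing: v_17(106!) = 6 = 6.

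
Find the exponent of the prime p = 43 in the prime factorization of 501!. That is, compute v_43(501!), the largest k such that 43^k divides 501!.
v_43(501!) = 11

Legendre's formula: v_p(n!) = Σ_{k ≥ 1} ⌊n / p^k⌋. For p = 43, n = 501, the terms are:
  ⌊501/43^1⌋ = ⌊501/43⌋ = 11
(the next term ⌊501/43^2⌋ = 0, terminating the sum). Summing: v_43(501!) = 11 = 11.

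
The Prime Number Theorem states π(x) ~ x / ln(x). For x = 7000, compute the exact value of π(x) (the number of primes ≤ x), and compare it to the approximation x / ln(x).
π(7000) = 900;  x/ln(x) ≈ 790.63;  relative error ≈ 12.15%.

Directly count primes up to 7000: π(7000) = 900. The PNT approximation gives 7000/ln(7000) ≈ 7000/8.85367 ≈ 790.63. Relative error (π(x) − x/ln(x)) / π(x) ≈ 12.15%; the approximation is known to undercount slightly (Li(x) is a better estimate).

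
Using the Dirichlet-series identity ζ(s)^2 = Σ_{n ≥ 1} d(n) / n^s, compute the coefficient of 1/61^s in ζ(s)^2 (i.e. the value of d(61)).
d(61) = 2

ζ(s)^2 = (Σ 1/m^s)(Σ 1/k^s). The coefficient of 1/n^s in the product is the number of ordered pairs (m, k) with mk = n, which equals d(n). For n = 61, divisors are [1, 61], so d(61) = 2.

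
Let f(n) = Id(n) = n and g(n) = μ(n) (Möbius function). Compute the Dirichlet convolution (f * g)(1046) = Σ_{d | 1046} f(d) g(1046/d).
(Id * μ)(1046) = 522

Divisors of 1046: [1, 2, 523, 1046]. For each d | 1046:
  d = 1: Id(1) · μ(1046/1) = 1 · 1 = 1
  d = 2: Id(2) · μ(1046/2) = 2 · -1 = -2
  d = 523: Id(523) · μ(1046/523) = 523 · -1 = -523
  d = 1046: Id(1046) · μ(1046/1046) = 1046 · 1 = 1046
Summing: (Id * μ)(1046) = 1 + -2 + -523 + 1046 = 522.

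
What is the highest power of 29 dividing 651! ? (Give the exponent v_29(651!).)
v_29(651!) = 22

Legendre's formula: v_p(n!) = Σ_{k ≥ 1} ⌊n / p^k⌋. For p = 29, n = 651, the terms are:
  ⌊651/29^1⌋ = ⌊651/29⌋ = 22
(the next term ⌊651/29^2⌋ = 0, terminating the sum). Summing: v_29(651!) = 22 = 22.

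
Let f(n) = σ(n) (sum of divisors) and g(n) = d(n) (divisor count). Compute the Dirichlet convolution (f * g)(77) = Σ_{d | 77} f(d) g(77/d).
(σ * d)(77) = 140

Divisors of 77: [1, 7, 11, 77]. For each d | 77:
  d = 1: σ(1) · d(77/1) = 1 · 4 = 4
  d = 7: σ(7) · d(77/7) = 8 · 2 = 16
  d = 11: σ(11) · d(77/11) = 12 · 2 = 24
  d = 77: σ(77) · d(77/77) = 96 · 1 = 96
Summing: (σ * d)(77) = 4 + 16 + 24 + 96 = 140.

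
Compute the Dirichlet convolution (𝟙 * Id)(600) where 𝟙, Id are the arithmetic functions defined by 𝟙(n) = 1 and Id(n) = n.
(𝟙 * Id)(600) = 1860

Divisors of 600: [1, 2, 3, 4, 5, 6, 8, 10, 12, 15, 20, 24, 25, 30, 40, 50, 60, 75, 100, 120, 150, 200, 300, 600]. For each d | 600:
  d = 1: 𝟙(1) · Id(600/1) = 1 · 600 = 600
  d = 2: 𝟙(2) · Id(600/2) = 1 · 300 = 300
  d = 3: 𝟙(3) · Id(600/3) = 1 · 200 = 200
  d = 4: 𝟙(4) · Id(600/4) = 1 · 150 = 150
  d = 5: 𝟙(5) · Id(600/5) = 1 · 120 = 120
  d = 6: 𝟙(6) · Id(600/6) = 1 · 100 = 100
  d = 8: 𝟙(8) · Id(600/8) = 1 · 75 = 75
  d = 10: 𝟙(10) · Id(600/10) = 1 · 60 = 60
  d = 12: 𝟙(12) · Id(600/12) = 1 · 50 = 50
  d = 15: 𝟙(15) · Id(600/15) = 1 · 40 = 40
  d = 20: 𝟙(20) · Id(600/20) = 1 · 30 = 30
  d = 24: 𝟙(24) · Id(600/24) = 1 · 25 = 25
  d = 25: 𝟙(25) · Id(600/25) = 1 · 24 = 24
  d = 30: 𝟙(30) · Id(600/30) = 1 · 20 = 20
  d = 40: 𝟙(40) · Id(600/40) = 1 · 15 = 15
  d = 50: 𝟙(50) · Id(600/50) = 1 · 12 = 12
  d = 60: 𝟙(60) · Id(600/60) = 1 · 10 = 10
  d = 75: 𝟙(75) · Id(600/75) = 1 · 8 = 8
  d = 100: 𝟙(100) · Id(600/100) = 1 · 6 = 6
  d = 120: 𝟙(120) · Id(600/120) = 1 · 5 = 5
  d = 150: 𝟙(150) · Id(600/150) = 1 · 4 = 4
  d = 200: 𝟙(200) · Id(600/200) = 1 · 3 = 3
  d = 300: 𝟙(300) · Id(600/300) = 1 · 2 = 2
  d = 600: 𝟙(600) · Id(600/600) = 1 · 1 = 1
Summing: (𝟙 * Id)(600) = 600 + 300 + 200 + 150 + 120 + 100 + 75 + 60 + 50 + 40 + 30 + 25 + 24 + 20 + 15 + 12 + 10 + 8 + 6 + 5 + 4 + 3 + 2 + 1 = 1860.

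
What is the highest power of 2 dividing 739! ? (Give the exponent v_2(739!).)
v_2(739!) = 733

Legendre's formula: v_p(n!) = Σ_{k ≥ 1} ⌊n / p^k⌋. For p = 2, n = 739, the terms are:
  ⌊739/2^1⌋ = ⌊739/2⌋ = 369
  ⌊739/2^2⌋ = ⌊739/4⌋ = 184
  ⌊739/2^3⌋ = ⌊739/8⌋ = 92
  ⌊739/2^4⌋ = ⌊739/16⌋ = 46
  ⌊739/2^5⌋ = ⌊739/32⌋ = 23
  ⌊739/2^6⌋ = ⌊739/64⌋ = 11
  ⌊739/2^7⌋ = ⌊739/128⌋ = 5
  ⌊739/2^8⌋ = ⌊739/256⌋ = 2
  ⌊739/2^9⌋ = ⌊739/512⌋ = 1
(the next term ⌊739/2^10⌋ = 0, terminating the sum). Summing: v_2(739!) = 369 + 184 + 92 + 46 + 23 + 11 + 5 + 2 + 1 = 733.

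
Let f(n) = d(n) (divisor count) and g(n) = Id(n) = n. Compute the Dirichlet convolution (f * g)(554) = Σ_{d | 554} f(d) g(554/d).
(d * Id)(554) = 1116

Divisors of 554: [1, 2, 277, 554]. For each d | 554:
  d = 1: d(1) · Id(554/1) = 1 · 554 = 554
  d = 2: d(2) · Id(554/2) = 2 · 277 = 554
  d = 277: d(277) · Id(554/277) = 2 · 2 = 4
  d = 554: d(554) · Id(554/554) = 4 · 1 = 4
Summing: (d * Id)(554) = 554 + 554 + 4 + 4 = 1116.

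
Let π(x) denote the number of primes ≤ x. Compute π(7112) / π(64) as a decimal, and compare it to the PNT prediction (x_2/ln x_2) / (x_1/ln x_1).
π(7112)/π(64) = 911/18 ≈ 50.6111;  PNT prediction ≈ 52.1060.

π(64) = 18 and π(7112) = 911, so π(7112)/π(64) ≈ 50.6111. The PNT-predicted ratio is (7112/ln(7112)) / (64/ln(64)) ≈ 52.1060. The two agree to within a few percent, as expected.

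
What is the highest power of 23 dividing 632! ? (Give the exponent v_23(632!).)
v_23(632!) = 28

Legendre's formula: v_p(n!) = Σ_{k ≥ 1} ⌊n / p^k⌋. For p = 23, n = 632, the terms are:
  ⌊632/23^1⌋ = ⌊632/23⌋ = 27
  ⌊632/23^2⌋ = ⌊632/529⌋ = 1
(the next term ⌊632/23^3⌋ = 0, terminating the sum). Summing: v_23(632!) = 27 + 1 = 28.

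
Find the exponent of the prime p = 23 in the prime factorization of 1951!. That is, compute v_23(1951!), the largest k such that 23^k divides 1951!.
v_23(1951!) = 87

Legendre's formula: v_p(n!) = Σ_{k ≥ 1} ⌊n / p^k⌋. For p = 23, n = 1951, the terms are:
  ⌊1951/23^1⌋ = ⌊1951/23⌋ = 84
  ⌊1951/23^2⌋ = ⌊1951/529⌋ = 3
(the next term ⌊1951/23^3⌋ = 0, terminating the sum). Summing: v_23(1951!) = 84 + 3 = 87.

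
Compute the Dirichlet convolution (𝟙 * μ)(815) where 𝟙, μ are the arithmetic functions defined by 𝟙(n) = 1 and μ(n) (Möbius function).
(𝟙 * μ)(815) = 0

Divisors of 815: [1, 5, 163, 815]. For each d | 815:
  d = 1: 𝟙(1) · μ(815/1) = 1 · 1 = 1
  d = 5: 𝟙(5) · μ(815/5) = 1 · -1 = -1
  d = 163: 𝟙(163) · μ(815/163) = 1 · -1 = -1
  d = 815: 𝟙(815) · μ(815/815) = 1 · 1 = 1
Summing: (𝟙 * μ)(815) = 1 + -1 + -1 + 1 = 0.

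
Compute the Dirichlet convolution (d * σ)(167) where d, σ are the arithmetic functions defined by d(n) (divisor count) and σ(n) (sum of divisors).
(d * σ)(167) = 170

Divisors of 167: [1, 167]. For each d | 167:
  d = 1: d(1) · σ(167/1) = 1 · 168 = 168
  d = 167: d(167) · σ(167/167) = 2 · 1 = 2
Summing: (d * σ)(167) = 168 + 2 = 170.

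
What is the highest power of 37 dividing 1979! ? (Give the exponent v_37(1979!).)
v_37(1979!) = 54

Legendre's formula: v_p(n!) = Σ_{k ≥ 1} ⌊n / p^k⌋. For p = 37, n = 1979, the terms are:
  ⌊1979/37^1⌋ = ⌊1979/37⌋ = 53
  ⌊1979/37^2⌋ = ⌊1979/1369⌋ = 1
(the next term ⌊1979/37^3⌋ = 0, terminating the sum). Summing: v_37(1979!) = 53 + 1 = 54.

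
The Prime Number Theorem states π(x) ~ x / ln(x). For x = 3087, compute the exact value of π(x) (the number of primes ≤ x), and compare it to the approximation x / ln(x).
π(3087) = 441;  x/ln(x) ≈ 384.20;  relative error ≈ 12.88%.

Directly count primes up to 3087: π(3087) = 441. The PNT approximation gives 3087/ln(3087) ≈ 3087/8.03496 ≈ 384.20. Relative error (π(x) − x/ln(x)) / π(x) ≈ 12.88%; the approximation is known to undercount slightly (Li(x) is a better estimate).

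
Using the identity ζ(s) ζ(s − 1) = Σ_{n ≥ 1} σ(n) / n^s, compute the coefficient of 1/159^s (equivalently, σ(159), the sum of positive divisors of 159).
σ(159) = 216

In the product (Σ m^0/m^s)(Σ k / k^s) = Σ (Σ_{d | n} d) / n^s, the coefficient of 1/n^s is σ(n) = Σ_{d | n} d. For n = 159, divisors are [1, 3, 53, 159]; summing: σ(159) = 216.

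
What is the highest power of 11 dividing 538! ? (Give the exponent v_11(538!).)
v_11(538!) = 52

Legendre's formula: v_p(n!) = Σ_{k ≥ 1} ⌊n / p^k⌋. For p = 11, n = 538, the terms are:
  ⌊538/11^1⌋ = ⌊538/11⌋ = 48
  ⌊538/11^2⌋ = ⌊538/121⌋ = 4
(the next term ⌊538/11^3⌋ = 0, terminating the sum). Summing: v_11(538!) = 48 + 4 = 52.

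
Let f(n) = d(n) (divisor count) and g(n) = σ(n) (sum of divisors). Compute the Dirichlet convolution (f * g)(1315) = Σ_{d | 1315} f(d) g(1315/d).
(d * σ)(1315) = 2128

Divisors of 1315: [1, 5, 263, 1315]. For each d | 1315:
  d = 1: d(1) · σ(1315/1) = 1 · 1584 = 1584
  d = 5: d(5) · σ(1315/5) = 2 · 264 = 528
  d = 263: d(263) · σ(1315/263) = 2 · 6 = 12
  d = 1315: d(1315) · σ(1315/1315) = 4 · 1 = 4
Summing: (d * σ)(1315) = 1584 + 528 + 12 + 4 = 2128.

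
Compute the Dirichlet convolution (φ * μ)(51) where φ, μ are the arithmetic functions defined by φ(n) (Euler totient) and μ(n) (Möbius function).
(φ * μ)(51) = 15

Divisors of 51: [1, 3, 17, 51]. For each d | 51:
  d = 1: φ(1) · μ(51/1) = 1 · 1 = 1
  d = 3: φ(3) · μ(51/3) = 2 · -1 = -2
  d = 17: φ(17) · μ(51/17) = 16 · -1 = -16
  d = 51: φ(51) · μ(51/51) = 32 · 1 = 32
Summing: (φ * μ)(51) = 1 + -2 + -16 + 32 = 15.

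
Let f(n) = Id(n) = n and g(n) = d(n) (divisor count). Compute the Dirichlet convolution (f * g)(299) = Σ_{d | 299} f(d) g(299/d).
(Id * d)(299) = 375

Divisors of 299: [1, 13, 23, 299]. For each d | 299:
  d = 1: Id(1) · d(299/1) = 1 · 4 = 4
  d = 13: Id(13) · d(299/13) = 13 · 2 = 26
  d = 23: Id(23) · d(299/23) = 23 · 2 = 46
  d = 299: Id(299) · d(299/299) = 299 · 1 = 299
Summing: (Id * d)(299) = 4 + 26 + 46 + 299 = 375.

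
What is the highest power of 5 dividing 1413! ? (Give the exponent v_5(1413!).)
v_5(1413!) = 351

Legendre's formula: v_p(n!) = Σ_{k ≥ 1} ⌊n / p^k⌋. For p = 5, n = 1413, the terms are:
  ⌊1413/5^1⌋ = ⌊1413/5⌋ = 282
  ⌊1413/5^2⌋ = ⌊1413/25⌋ = 56
  ⌊1413/5^3⌋ = ⌊1413/125⌋ = 11
  ⌊1413/5^4⌋ = ⌊1413/625⌋ = 2
(the next term ⌊1413/5^5⌋ = 0, terminating the sum). Summing: v_5(1413!) = 282 + 56 + 11 + 2 = 351.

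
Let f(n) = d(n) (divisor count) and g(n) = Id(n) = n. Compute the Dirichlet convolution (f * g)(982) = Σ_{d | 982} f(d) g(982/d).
(d * Id)(982) = 1972

Divisors of 982: [1, 2, 491, 982]. For each d | 982:
  d = 1: d(1) · Id(982/1) = 1 · 982 = 982
  d = 2: d(2) · Id(982/2) = 2 · 491 = 982
  d = 491: d(491) · Id(982/491) = 2 · 2 = 4
  d = 982: d(982) · Id(982/982) = 4 · 1 = 4
Summing: (d * Id)(982) = 982 + 982 + 4 + 4 = 1972.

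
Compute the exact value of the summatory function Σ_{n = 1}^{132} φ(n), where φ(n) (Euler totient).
Σ_{n ≤ 132} φ(n) = 5324

Compute φ(n) for each 1 ≤ n ≤ 132: φ(1) = 1, φ(2) = 1, φ(3) = 2, φ(4) = 2, φ(5) = 4, φ(6) = 2, φ(7) = 6, φ(8) = 4, φ(9) = 6, φ(10) = 4, φ(11) = 10, φ(12) = 4, φ(13) = 12, φ(14) = 6, φ(15) = 8, φ(16) = 8, φ(17) = 16, φ(18) = 6, φ(19) = 18, φ(20) = 8, φ(21) = 12, φ(22) = 10, φ(23) = 22, φ(24) = 8, φ(25) = 20, φ(26) = 12, φ(27) = 18, φ(28) = 12, φ(29) = 28, φ(30) = 8, φ(31) = 30, φ(32) = 16, φ(33) = 20, φ(34) = 16, φ(35) = 24, φ(36) = 12, φ(37) = 36, φ(38) = 18, φ(39) = 24, φ(40) = 16, φ(41) = 40, φ(42) = 12, φ(43) = 42, φ(44) = 20, φ(45) = 24, φ(46) = 22, φ(47) = 46, φ(48) = 16, φ(49) = 42, φ(50) = 20, φ(51) = 32, φ(52) = 24, φ(53) = 52, φ(54) = 18, φ(55) = 40, φ(56) = 24, φ(57) = 36, φ(58) = 28, φ(59) = 58, φ(60) = 16, φ(61) = 60, φ(62) = 30, φ(63) = 36, φ(64) = 32, φ(65) = 48, φ(66) = 20, φ(67) = 66, φ(68) = 32, φ(69) = 44, φ(70) = 24, φ(71) = 70, φ(72) = 24, φ(73) = 72, φ(74) = 36, φ(75) = 40, φ(76) = 36, φ(77) = 60, φ(78) = 24, φ(79) = 78, φ(80) = 32, φ(81) = 54, φ(82) = 40, φ(83) = 82, φ(84) = 24, φ(85) = 64, φ(86) = 42, φ(87) = 56, φ(88) = 40, φ(89) = 88, φ(90) = 24, φ(91) = 72, φ(92) = 44, φ(93) = 60, φ(94) = 46, φ(95) = 72, φ(96) = 32, φ(97) = 96, φ(98) = 42, φ(99) = 60, φ(100) = 40, φ(101) = 100, φ(102) = 32, φ(103) = 102, φ(104) = 48, φ(105) = 48, φ(106) = 52, φ(107) = 106, φ(108) = 36, φ(109) = 108, φ(110) = 40, φ(111) = 72, φ(112) = 48, φ(113) = 112, φ(114) = 36, φ(115) = 88, φ(116) = 56, φ(117) = 72, φ(118) = 58, φ(119) = 96, φ(120) = 32, φ(121) = 110, φ(122) = 60, φ(123) = 80, φ(124) = 60, φ(125) = 100, φ(126) = 36, φ(127) = 126, φ(128) = 64, φ(129) = 84, φ(130) = 48, φ(131) = 130, φ(132) = 40. Summing all 132 values: 5324. (Average order: Σ_{n ≤ x} φ(n) ~ (3/π²) x². For x = 132, (3/π²)·132² ≈ 5296.26.)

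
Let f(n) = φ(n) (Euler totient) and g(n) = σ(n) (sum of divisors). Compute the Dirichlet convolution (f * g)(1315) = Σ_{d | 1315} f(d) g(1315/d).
(φ * σ)(1315) = 5260

Divisors of 1315: [1, 5, 263, 1315]. For each d | 1315:
  d = 1: φ(1) · σ(1315/1) = 1 · 1584 = 1584
  d = 5: φ(5) · σ(1315/5) = 4 · 264 = 1056
  d = 263: φ(263) · σ(1315/263) = 262 · 6 = 1572
  d = 1315: φ(1315) · σ(1315/1315) = 1048 · 1 = 1048
Summing: (φ * σ)(1315) = 1584 + 1056 + 1572 + 1048 = 5260.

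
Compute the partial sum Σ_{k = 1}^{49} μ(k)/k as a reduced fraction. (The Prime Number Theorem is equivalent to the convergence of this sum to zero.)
Σ μ(k)/k = -12611493192339623/614889782588491410

Values of μ(k) for 1 ≤ k ≤ 49: μ(1) = 1, μ(2) = -1, μ(3) = -1, μ(5) = -1, μ(6) = 1, μ(7) = -1, μ(10) = 1, μ(11) = -1, μ(13) = -1, μ(14) = 1, μ(15) = 1, μ(17) = -1, μ(19) = -1, μ(21) = 1, μ(22) = 1, μ(23) = -1, μ(26) = 1, μ(29) = -1, μ(30) = -1, μ(31) = -1, μ(33) = 1, μ(34) = 1, μ(35) = 1, μ(37) = -1, μ(38) = 1, μ(39) = 1, μ(41) = -1, μ(42) = -1, μ(43) = -1, μ(46) = 1, μ(47) = -1, with μ = 0 on non-squarefree integers. Summing μ(k)/k for k where μ(k) ≠ 0 gives -12611493192339623/614889782588491410 ≈ -0.0205. (PNT ⟺ this sum → 0 as n → ∞.)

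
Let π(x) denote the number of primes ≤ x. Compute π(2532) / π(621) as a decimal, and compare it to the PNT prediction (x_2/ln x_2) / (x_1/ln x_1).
π(2532)/π(621) = 370/114 ≈ 3.2456;  PNT prediction ≈ 3.3461.

π(621) = 114 and π(2532) = 370, so π(2532)/π(621) ≈ 3.2456. The PNT-predicted ratio is (2532/ln(2532)) / (621/ln(621)) ≈ 3.3461. The two agree to within a few percent, as expected.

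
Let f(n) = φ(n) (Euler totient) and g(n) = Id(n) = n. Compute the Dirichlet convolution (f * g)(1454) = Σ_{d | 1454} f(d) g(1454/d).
(φ * Id)(1454) = 4359

Divisors of 1454: [1, 2, 727, 1454]. For each d | 1454:
  d = 1: φ(1) · Id(1454/1) = 1 · 1454 = 1454
  d = 2: φ(2) · Id(1454/2) = 1 · 727 = 727
  d = 727: φ(727) · Id(1454/727) = 726 · 2 = 1452
  d = 1454: φ(1454) · Id(1454/1454) = 726 · 1 = 726
Summing: (φ * Id)(1454) = 1454 + 727 + 1452 + 726 = 4359.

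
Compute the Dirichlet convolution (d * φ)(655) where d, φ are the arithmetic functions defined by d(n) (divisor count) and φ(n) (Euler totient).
(d * φ)(655) = 792

Divisors of 655: [1, 5, 131, 655]. For each d | 655:
  d = 1: d(1) · φ(655/1) = 1 · 520 = 520
  d = 5: d(5) · φ(655/5) = 2 · 130 = 260
  d = 131: d(131) · φ(655/131) = 2 · 4 = 8
  d = 655: d(655) · φ(655/655) = 4 · 1 = 4
Summing: (d * φ)(655) = 520 + 260 + 8 + 4 = 792.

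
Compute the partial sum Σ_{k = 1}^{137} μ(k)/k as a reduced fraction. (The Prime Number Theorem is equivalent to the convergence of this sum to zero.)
Σ μ(k)/k = -16600694851544658808049622411527369069912658611321/36023908815105000242838968099460216033691851270505155

Values of μ(k) for 1 ≤ k ≤ 137: μ(1) = 1, μ(2) = -1, μ(3) = -1, μ(5) = -1, μ(6) = 1, μ(7) = -1, μ(10) = 1, μ(11) = -1, μ(13) = -1, μ(14) = 1, μ(15) = 1, μ(17) = -1, μ(19) = -1, μ(21) = 1, μ(22) = 1, μ(23) = -1, μ(26) = 1, μ(29) = -1, μ(30) = -1, μ(31) = -1, μ(33) = 1, μ(34) = 1, μ(35) = 1, μ(37) = -1, μ(38) = 1, μ(39) = 1, μ(41) = -1, μ(42) = -1, μ(43) = -1, μ(46) = 1, μ(47) = -1, μ(51) = 1, μ(53) = -1, μ(55) = 1, μ(57) = 1, μ(58) = 1, μ(59) = -1, μ(61) = -1, μ(62) = 1, μ(65) = 1, μ(66) = -1, μ(67) = -1, μ(69) = 1, μ(70) = -1, μ(71) = -1, μ(73) = -1, μ(74) = 1, μ(77) = 1, μ(78) = -1, μ(79) = -1, μ(82) = 1, μ(83) = -1, μ(85) = 1, μ(86) = 1, μ(87) = 1, μ(89) = -1, μ(91) = 1, μ(93) = 1, μ(94) = 1, μ(95) = 1, μ(97) = -1, μ(101) = -1, μ(102) = -1, μ(103) = -1, μ(105) = -1, μ(106) = 1, μ(107) = -1, μ(109) = -1, μ(110) = -1, μ(111) = 1, μ(113) = -1, μ(114) = -1, μ(115) = 1, μ(118) = 1, μ(119) = 1, μ(122) = 1, μ(123) = 1, μ(127) = -1, μ(129) = 1, μ(130) = -1, μ(131) = -1, μ(133) = 1, μ(134) = 1, μ(137) = -1, with μ = 0 on non-squarefree integers. Summing μ(k)/k for k where μ(k) ≠ 0 gives -16600694851544658808049622411527369069912658611321/36023908815105000242838968099460216033691851270505155 ≈ -0.0005. (PNT ⟺ this sum → 0 as n → ∞.)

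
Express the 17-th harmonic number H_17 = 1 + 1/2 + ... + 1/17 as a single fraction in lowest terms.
H_17 = 42142223/12252240

Direct summation: H_17 = 1 + 1/2 + ... + 1/17. The least common denominator is lcm(1, ..., 17) = 12252240; over this denominator the numerator is 12252240 + 6126120 + 4084080 + 3063060 + 2450448 + 2042040 + 1750320 + 1531530 + 1361360 + 1225224 + 1113840 + 1021020 + 942480 + 875160 + 816816 + 765765 + 720720 = 42142223, so H_17 = 42142223/12252240 (already in lowest terms) ≈ 3.43955. (The PNT-adjacent estimate ln(17) + γ ≈ 3.41043 matches within O(1/n).)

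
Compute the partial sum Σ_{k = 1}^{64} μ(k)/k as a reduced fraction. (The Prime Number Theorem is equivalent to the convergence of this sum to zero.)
Σ μ(k)/k = 1874648830674470878723/117288381359406970983270

Values of μ(k) for 1 ≤ k ≤ 64: μ(1) = 1, μ(2) = -1, μ(3) = -1, μ(5) = -1, μ(6) = 1, μ(7) = -1, μ(10) = 1, μ(11) = -1, μ(13) = -1, μ(14) = 1, μ(15) = 1, μ(17) = -1, μ(19) = -1, μ(21) = 1, μ(22) = 1, μ(23) = -1, μ(26) = 1, μ(29) = -1, μ(30) = -1, μ(31) = -1, μ(33) = 1, μ(34) = 1, μ(35) = 1, μ(37) = -1, μ(38) = 1, μ(39) = 1, μ(41) = -1, μ(42) = -1, μ(43) = -1, μ(46) = 1, μ(47) = -1, μ(51) = 1, μ(53) = -1, μ(55) = 1, μ(57) = 1, μ(58) = 1, μ(59) = -1, μ(61) = -1, μ(62) = 1, with μ = 0 on non-squarefree integers. Summing μ(k)/k for k where μ(k) ≠ 0 gives 1874648830674470878723/117288381359406970983270 ≈ 0.0160. (PNT ⟺ this sum → 0 as n → ∞.)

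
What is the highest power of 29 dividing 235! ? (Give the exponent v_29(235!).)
v_29(235!) = 8

Legendre's formula: v_p(n!) = Σ_{k ≥ 1} ⌊n / p^k⌋. For p = 29, n = 235, the terms are:
  ⌊235/29^1⌋ = ⌊235/29⌋ = 8
(the next term ⌊235/29^2⌋ = 0, terminating the sum). Summing: v_29(235!) = 8 = 8.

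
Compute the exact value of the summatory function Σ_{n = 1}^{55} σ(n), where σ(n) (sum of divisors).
Σ_{n ≤ 55} σ(n) = 2496

Compute σ(n) for each 1 ≤ n ≤ 55: σ(1) = 1, σ(2) = 3, σ(3) = 4, σ(4) = 7, σ(5) = 6, σ(6) = 12, σ(7) = 8, σ(8) = 15, σ(9) = 13, σ(10) = 18, σ(11) = 12, σ(12) = 28, σ(13) = 14, σ(14) = 24, σ(15) = 24, σ(16) = 31, σ(17) = 18, σ(18) = 39, σ(19) = 20, σ(20) = 42, σ(21) = 32, σ(22) = 36, σ(23) = 24, σ(24) = 60, σ(25) = 31, σ(26) = 42, σ(27) = 40, σ(28) = 56, σ(29) = 30, σ(30) = 72, σ(31) = 32, σ(32) = 63, σ(33) = 48, σ(34) = 54, σ(35) = 48, σ(36) = 91, σ(37) = 38, σ(38) = 60, σ(39) = 56, σ(40) = 90, σ(41) = 42, σ(42) = 96, σ(43) = 44, σ(44) = 84, σ(45) = 78, σ(46) = 72, σ(47) = 48, σ(48) = 124, σ(49) = 57, σ(50) = 93, σ(51) = 72, σ(52) = 98, σ(53) = 54, σ(54) = 120, σ(55) = 72. Summing all 55 values: 2496. (Average order: Σ_{n ≤ x} σ(n) ~ (π²/12) x². For x = 55, (π²/12)·55² ≈ 2487.96.)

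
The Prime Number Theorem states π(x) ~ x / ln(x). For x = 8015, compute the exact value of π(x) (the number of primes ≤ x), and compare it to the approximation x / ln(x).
π(8015) = 1009;  x/ln(x) ≈ 891.64;  relative error ≈ 11.63%.

Directly count primes up to 8015: π(8015) = 1009. The PNT approximation gives 8015/ln(8015) ≈ 8015/8.98907 ≈ 891.64. Relative error (π(x) − x/ln(x)) / π(x) ≈ 11.63%; the approximation is known to undercount slightly (Li(x) is a better estimate).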